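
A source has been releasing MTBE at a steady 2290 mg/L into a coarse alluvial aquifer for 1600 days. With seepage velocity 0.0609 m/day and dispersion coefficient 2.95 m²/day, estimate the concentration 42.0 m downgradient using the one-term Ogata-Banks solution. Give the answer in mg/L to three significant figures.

For a continuous step input, C/C₀ ≈ ½·erfc((x−vt)/(2√(Dt))).
vt = 0.0609 × 1600 = 97.44 m and 2√(Dt) = 2√(2.95 × 1600) = 137.4 m.
Argument (x−vt)/(2√(Dt)) = (42.0 − 97.44)/137.4 = -0.4035; ½·erfc(-0.4035) = 0.7159.
C = 2290 × 0.7159 = 1640 mg/L.

1640 mg/L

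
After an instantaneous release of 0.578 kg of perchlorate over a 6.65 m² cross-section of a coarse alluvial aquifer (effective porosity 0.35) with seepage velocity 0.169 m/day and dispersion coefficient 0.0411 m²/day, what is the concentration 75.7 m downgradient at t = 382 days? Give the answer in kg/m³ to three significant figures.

0.00245 kg/m³

For an instantaneous plane source, C(x,t) = M/(n_e·A·√(4πDt)) · exp(−(x−vt)²/(4Dt)), with n_e·A the pore (flow) area.
Plume center vt = 0.169 × 382 = 64.558 m, so the well at 75.7 m is 11.142 m downgradient of the peak.
√(4πDt) = 14.05 m, giving peak height M/(n_e·A·√(4πDt)) = 0.578/(0.35 × 6.65 × 14.05) = 0.01768 kg/m³.
(x−vt)²/(4Dt) = (11.142)²/(4 × 0.0411 × 382) = 1.977; exp(−1.977) = 0.1385.
C = 0.01768 × 0.1385 = 0.00245 kg/m³.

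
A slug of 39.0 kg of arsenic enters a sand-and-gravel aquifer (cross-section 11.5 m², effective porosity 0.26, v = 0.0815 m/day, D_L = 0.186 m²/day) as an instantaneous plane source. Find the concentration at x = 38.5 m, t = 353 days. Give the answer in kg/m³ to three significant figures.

0.317 kg/m³

For an instantaneous plane source, C(x,t) = M/(n_e·A·√(4πDt)) · exp(−(x−vt)²/(4Dt)), with n_e·A the pore (flow) area.
Plume center vt = 0.0815 × 353 = 28.7695 m, so the well at 38.5 m is 9.7305 m downgradient of the peak.
√(4πDt) = 28.72 m, giving peak height M/(n_e·A·√(4πDt)) = 39.0/(0.26 × 11.5 × 28.72) = 0.4542 kg/m³.
(x−vt)²/(4Dt) = (9.7305)²/(4 × 0.186 × 353) = 0.3605; exp(−0.3605) = 0.6973.
C = 0.4542 × 0.6973 = 0.317 kg/m³.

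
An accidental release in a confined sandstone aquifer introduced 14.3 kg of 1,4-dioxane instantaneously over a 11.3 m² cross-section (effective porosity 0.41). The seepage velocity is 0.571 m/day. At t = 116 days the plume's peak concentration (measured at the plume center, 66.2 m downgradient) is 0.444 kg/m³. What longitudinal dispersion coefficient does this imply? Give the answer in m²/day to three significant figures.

0.0332 m²/day

At the plume center C_max = M/(n_e·A·√(4πDt)), so D = M²/(4πt·(n_e·A·C_max)²).
n_e·A·C_max = 0.41 × 11.3 × 0.444 = 2.057 kg/m.
D = 14.3²/(4π × 116 × 2.057²) = 0.0332 m²/day.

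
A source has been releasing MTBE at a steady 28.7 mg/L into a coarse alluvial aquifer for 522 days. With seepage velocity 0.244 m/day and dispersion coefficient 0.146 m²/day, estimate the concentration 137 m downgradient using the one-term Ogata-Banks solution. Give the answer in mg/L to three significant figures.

6.25 mg/L

For a continuous step input, C/C₀ ≈ ½·erfc((x−vt)/(2√(Dt))).
vt = 0.244 × 522 = 127.368 m and 2√(Dt) = 2√(0.146 × 522) = 17.46 m.
Argument (x−vt)/(2√(Dt)) = (137 − 127.368)/17.46 = 0.5517; ½·erfc(0.5517) = 0.2176.
C = 28.7 × 0.2176 = 6.25 mg/L.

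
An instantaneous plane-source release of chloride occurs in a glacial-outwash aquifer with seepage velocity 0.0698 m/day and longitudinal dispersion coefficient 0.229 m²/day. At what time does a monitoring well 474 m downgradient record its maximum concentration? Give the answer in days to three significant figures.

6740 days

For the 1D instantaneous-source solution, setting ∂C/∂t = 0 at fixed x gives v²t² + 2Dt − x² = 0, so t = (√(D² + v²x²) − D)/v².
√(D² + v²x²) = √(0.229² + 0.0698² × 474²) = 33.09; v² = 0.00487204.
t = (33.09 − 0.229)/0.00487204 = 6740 days (vs. the pure-advection estimate x/v = 6790 d).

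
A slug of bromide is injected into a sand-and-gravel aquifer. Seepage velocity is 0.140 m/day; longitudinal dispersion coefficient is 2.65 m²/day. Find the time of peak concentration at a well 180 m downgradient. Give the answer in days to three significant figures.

1160 days

For the 1D instantaneous-source solution, setting ∂C/∂t = 0 at fixed x gives v²t² + 2Dt − x² = 0, so t = (√(D² + v²x²) − D)/v².
√(D² + v²x²) = √(2.65² + 0.140² × 180²) = 25.34; v² = 0.0196.
t = (25.34 − 2.65)/0.0196 = 1160 days (vs. the pure-advection estimate x/v = 1290 d).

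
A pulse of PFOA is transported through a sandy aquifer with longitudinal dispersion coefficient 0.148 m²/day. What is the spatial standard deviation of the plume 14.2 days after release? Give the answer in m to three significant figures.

2.05 m

Dispersive spreading gives a Gaussian with σ² = 2Dt; advection only shifts the center.
σ = √(2 × 0.148 × 14.2) = 2.05 m.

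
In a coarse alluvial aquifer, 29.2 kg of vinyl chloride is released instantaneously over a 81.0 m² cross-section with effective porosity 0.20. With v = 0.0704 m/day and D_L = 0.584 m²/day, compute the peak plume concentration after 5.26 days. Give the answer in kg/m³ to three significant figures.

0.290 kg/m³

The peak of an instantaneous 1D plume sits at x = vt; there the Gaussian factor is 1 and C_max = M/(n_e·A·√(4πDt)), where n_e·A is the pore area the mass is dissolved in.
√(4πDt) = √(4π × 0.584 × 5.26) = 6.213 m, so C_max = 29.2/(0.20 × 81.0 × 6.213) = 0.290 kg/m³.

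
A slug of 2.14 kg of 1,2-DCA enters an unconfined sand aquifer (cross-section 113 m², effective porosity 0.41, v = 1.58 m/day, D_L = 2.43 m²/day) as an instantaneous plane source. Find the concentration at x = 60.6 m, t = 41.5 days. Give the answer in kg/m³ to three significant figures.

For an instantaneous plane source, C(x,t) = M/(n_e·A·√(4πDt)) · exp(−(x−vt)²/(4Dt)), with n_e·A the pore (flow) area.
Plume center vt = 1.58 × 41.5 = 65.57 m, so the well at 60.6 m is 4.97 m upgradient of the peak.
√(4πDt) = 35.60 m, giving peak height M/(n_e·A·√(4πDt)) = 2.14/(0.41 × 113 × 35.60) = 0.001297 kg/m³.
(x−vt)²/(4Dt) = (-4.97)²/(4 × 2.43 × 41.5) = 0.06123; exp(−0.06123) = 0.9406.
C = 0.001297 × 0.9406 = 0.00122 kg/m³.

0.00122 kg/m³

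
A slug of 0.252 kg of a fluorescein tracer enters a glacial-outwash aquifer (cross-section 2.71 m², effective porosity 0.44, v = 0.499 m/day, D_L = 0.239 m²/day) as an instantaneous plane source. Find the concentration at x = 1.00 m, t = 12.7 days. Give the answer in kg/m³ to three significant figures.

For an instantaneous plane source, C(x,t) = M/(n_e·A·√(4πDt)) · exp(−(x−vt)²/(4Dt)), with n_e·A the pore (flow) area.
Plume center vt = 0.499 × 12.7 = 6.3373 m, so the well at 1.00 m is 5.3373 m upgradient of the peak.
√(4πDt) = 6.176 m, giving peak height M/(n_e·A·√(4πDt)) = 0.252/(0.44 × 2.71 × 6.176) = 0.03422 kg/m³.
(x−vt)²/(4Dt) = (-5.3373)²/(4 × 0.239 × 12.7) = 2.346; exp(−2.346) = 0.09575.
C = 0.03422 × 0.09575 = 0.00328 kg/m³.

0.00328 kg/m³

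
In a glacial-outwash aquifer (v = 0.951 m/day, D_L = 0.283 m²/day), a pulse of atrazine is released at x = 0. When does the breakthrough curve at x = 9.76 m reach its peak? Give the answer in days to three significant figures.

For the 1D instantaneous-source solution, setting ∂C/∂t = 0 at fixed x gives v²t² + 2Dt − x² = 0, so t = (√(D² + v²x²) − D)/v².
√(D² + v²x²) = √(0.283² + 0.951² × 9.76²) = 9.286; v² = 0.904401.
t = (9.286 − 0.283)/0.904401 = 9.95 days (vs. the pure-advection estimate x/v = 10.3 d).

9.95 days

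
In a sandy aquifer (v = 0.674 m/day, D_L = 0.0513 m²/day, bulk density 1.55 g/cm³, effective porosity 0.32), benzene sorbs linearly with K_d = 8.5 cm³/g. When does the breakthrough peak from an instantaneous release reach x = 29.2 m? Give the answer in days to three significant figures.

Retardation factor R = 1 + ρ_b·K_d/n = 1 + 1.55 × 8.5/0.32 = 42.17.
Sorption retards both mechanisms: v_R = v/R = 0.01598 m/day, D_R = D/R = 0.001217 m²/day.
Peak time from v_R²t² + 2D_R t − x² = 0: t = (√(D_R² + v_R²x²) − D_R)/v_R².
√(D_R² + v_R²x²) = √(0.001217² + 0.01598² × 29.2²) = 0.4666; v_R² = 0.0002554.
t = (0.4666 − 0.001217)/0.0002554 = 1820 days.

1820 days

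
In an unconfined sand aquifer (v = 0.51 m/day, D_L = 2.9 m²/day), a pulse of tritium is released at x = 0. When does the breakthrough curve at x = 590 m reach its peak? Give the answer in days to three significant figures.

For the 1D instantaneous-source solution, setting ∂C/∂t = 0 at fixed x gives v²t² + 2Dt − x² = 0, so t = (√(D² + v²x²) − D)/v².
√(D² + v²x²) = √(2.9² + 0.51² × 590²) = 300.9; v² = 0.2601.
t = (300.9 − 2.9)/0.2601 = 1150 days (vs. the pure-advection estimate x/v = 1160 d).

1150 days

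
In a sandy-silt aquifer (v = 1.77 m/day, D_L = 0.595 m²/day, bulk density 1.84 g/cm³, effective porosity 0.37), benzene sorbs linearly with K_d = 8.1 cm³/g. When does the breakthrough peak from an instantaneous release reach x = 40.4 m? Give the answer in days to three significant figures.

934 days

Retardation factor R = 1 + ρ_b·K_d/n = 1 + 1.84 × 8.1/0.37 = 41.28.
Sorption retards both mechanisms: v_R = v/R = 0.04288 m/day, D_R = D/R = 0.01441 m²/day.
Peak time from v_R²t² + 2D_R t − x² = 0: t = (√(D_R² + v_R²x²) − D_R)/v_R².
√(D_R² + v_R²x²) = √(0.01441² + 0.04288² × 40.4²) = 1.732; v_R² = 0.001839.
t = (1.732 − 0.01441)/0.001839 = 934 days.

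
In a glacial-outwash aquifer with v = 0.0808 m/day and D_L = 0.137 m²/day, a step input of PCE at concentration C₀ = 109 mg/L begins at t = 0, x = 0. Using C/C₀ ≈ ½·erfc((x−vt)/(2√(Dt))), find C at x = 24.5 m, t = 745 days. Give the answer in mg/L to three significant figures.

For a continuous step input, C/C₀ ≈ ½·erfc((x−vt)/(2√(Dt))).
vt = 0.0808 × 745 = 60.196 m and 2√(Dt) = 2√(0.137 × 745) = 20.21 m.
Argument (x−vt)/(2√(Dt)) = (24.5 − 60.196)/20.21 = -1.766; ½·erfc(-1.766) = 0.9937.
C = 109 × 0.9937 = 108 mg/L.

108 mg/L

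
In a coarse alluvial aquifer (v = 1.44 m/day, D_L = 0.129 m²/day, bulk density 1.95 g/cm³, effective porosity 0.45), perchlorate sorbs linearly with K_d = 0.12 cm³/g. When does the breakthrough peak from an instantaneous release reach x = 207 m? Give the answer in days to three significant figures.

Retardation factor R = 1 + ρ_b·K_d/n = 1 + 1.95 × 0.12/0.45 = 1.520.
Sorption retards both mechanisms: v_R = v/R = 0.9474 m/day, D_R = D/R = 0.08487 m²/day.
Peak time from v_R²t² + 2D_R t − x² = 0: t = (√(D_R² + v_R²x²) − D_R)/v_R².
√(D_R² + v_R²x²) = √(0.08487² + 0.9474² × 207²) = 196.1; v_R² = 0.8976.
t = (196.1 − 0.08487)/0.8976 = 218 days.

218 days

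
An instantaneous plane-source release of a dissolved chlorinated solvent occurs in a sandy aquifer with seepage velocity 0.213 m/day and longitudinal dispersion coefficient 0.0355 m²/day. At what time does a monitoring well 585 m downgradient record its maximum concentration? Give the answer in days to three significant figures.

2750 days

For the 1D instantaneous-source solution, setting ∂C/∂t = 0 at fixed x gives v²t² + 2Dt − x² = 0, so t = (√(D² + v²x²) − D)/v².
√(D² + v²x²) = √(0.0355² + 0.213² × 585²) = 124.6; v² = 0.045369.
t = (124.6 − 0.0355)/0.045369 = 2750 days (vs. the pure-advection estimate x/v = 2750 d).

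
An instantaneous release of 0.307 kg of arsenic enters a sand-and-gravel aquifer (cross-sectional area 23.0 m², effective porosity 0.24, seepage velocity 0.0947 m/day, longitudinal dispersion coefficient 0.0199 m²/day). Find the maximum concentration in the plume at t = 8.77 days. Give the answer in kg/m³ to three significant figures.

0.0376 kg/m³

The peak of an instantaneous 1D plume sits at x = vt; there the Gaussian factor is 1 and C_max = M/(n_e·A·√(4πDt)), where n_e·A is the pore area the mass is dissolved in.
√(4πDt) = √(4π × 0.0199 × 8.77) = 1.481 m, so C_max = 0.307/(0.24 × 23.0 × 1.481) = 0.0376 kg/m³.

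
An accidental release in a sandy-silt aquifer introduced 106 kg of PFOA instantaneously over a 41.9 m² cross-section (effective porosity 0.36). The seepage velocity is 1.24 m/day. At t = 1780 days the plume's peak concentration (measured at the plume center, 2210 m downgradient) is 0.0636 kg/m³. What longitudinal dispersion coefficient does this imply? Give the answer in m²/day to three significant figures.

0.546 m²/day

At the plume center C_max = M/(n_e·A·√(4πDt)), so D = M²/(4πt·(n_e·A·C_max)²).
n_e·A·C_max = 0.36 × 41.9 × 0.0636 = 0.9593 kg/m.
D = 106²/(4π × 1780 × 0.9593²) = 0.546 m²/day.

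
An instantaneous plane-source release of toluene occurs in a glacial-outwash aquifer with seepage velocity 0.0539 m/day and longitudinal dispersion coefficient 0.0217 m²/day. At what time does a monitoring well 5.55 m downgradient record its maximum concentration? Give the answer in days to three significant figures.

95.8 days

For the 1D instantaneous-source solution, setting ∂C/∂t = 0 at fixed x gives v²t² + 2Dt − x² = 0, so t = (√(D² + v²x²) − D)/v².
√(D² + v²x²) = √(0.0217² + 0.0539² × 5.55²) = 0.2999; v² = 0.00290521.
t = (0.2999 − 0.0217)/0.00290521 = 95.8 days (vs. the pure-advection estimate x/v = 103 d).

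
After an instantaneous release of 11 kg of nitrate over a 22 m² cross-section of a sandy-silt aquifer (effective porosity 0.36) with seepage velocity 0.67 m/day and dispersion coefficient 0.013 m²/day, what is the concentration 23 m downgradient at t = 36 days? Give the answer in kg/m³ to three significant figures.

For an instantaneous plane source, C(x,t) = M/(n_e·A·√(4πDt)) · exp(−(x−vt)²/(4Dt)), with n_e·A the pore (flow) area.
Plume center vt = 0.67 × 36 = 24.12 m, so the well at 23 m is 1.12 m upgradient of the peak.
√(4πDt) = 2.425 m, giving peak height M/(n_e·A·√(4πDt)) = 11/(0.36 × 22 × 2.425) = 0.5727 kg/m³.
(x−vt)²/(4Dt) = (-1.12)²/(4 × 0.013 × 36) = 0.6701; exp(−0.6701) = 0.5117.
C = 0.5727 × 0.5117 = 0.293 kg/m³.

0.293 kg/m³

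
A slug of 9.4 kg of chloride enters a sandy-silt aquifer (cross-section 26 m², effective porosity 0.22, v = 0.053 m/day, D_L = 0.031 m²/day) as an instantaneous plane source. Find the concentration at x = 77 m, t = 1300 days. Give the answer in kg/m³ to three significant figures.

For an instantaneous plane source, C(x,t) = M/(n_e·A·√(4πDt)) · exp(−(x−vt)²/(4Dt)), with n_e·A the pore (flow) area.
Plume center vt = 0.053 × 1300 = 68.9 m, so the well at 77 m is 8.1 m downgradient of the peak.
√(4πDt) = 22.50 m, giving peak height M/(n_e·A·√(4πDt)) = 9.4/(0.22 × 26 × 22.50) = 0.07304 kg/m³.
(x−vt)²/(4Dt) = (8.1)²/(4 × 0.031 × 1300) = 0.4070; exp(−0.4070) = 0.6656.
C = 0.07304 × 0.6656 = 0.0486 kg/m³.

0.0486 kg/m³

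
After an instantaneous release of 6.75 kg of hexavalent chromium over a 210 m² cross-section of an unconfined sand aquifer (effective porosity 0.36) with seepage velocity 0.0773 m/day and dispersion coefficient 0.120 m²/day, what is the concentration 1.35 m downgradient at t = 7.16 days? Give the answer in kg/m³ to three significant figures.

For an instantaneous plane source, C(x,t) = M/(n_e·A·√(4πDt)) · exp(−(x−vt)²/(4Dt)), with n_e·A the pore (flow) area.
Plume center vt = 0.0773 × 7.16 = 0.553468 m, so the well at 1.35 m is 0.796532 m downgradient of the peak.
√(4πDt) = 3.286 m, giving peak height M/(n_e·A·√(4πDt)) = 6.75/(0.36 × 210 × 3.286) = 0.02717 kg/m³.
(x−vt)²/(4Dt) = (0.796532)²/(4 × 0.120 × 7.16) = 0.1846; exp(−0.1846) = 0.8314.
C = 0.02717 × 0.8314 = 0.0226 kg/m³.

0.0226 kg/m³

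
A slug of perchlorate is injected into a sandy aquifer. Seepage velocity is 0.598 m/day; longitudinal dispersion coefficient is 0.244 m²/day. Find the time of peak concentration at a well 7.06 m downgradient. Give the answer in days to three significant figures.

11.1 days

For the 1D instantaneous-source solution, setting ∂C/∂t = 0 at fixed x gives v²t² + 2Dt − x² = 0, so t = (√(D² + v²x²) − D)/v².
√(D² + v²x²) = √(0.244² + 0.598² × 7.06²) = 4.229; v² = 0.357604.
t = (4.229 − 0.244)/0.357604 = 11.1 days (vs. the pure-advection estimate x/v = 11.8 d).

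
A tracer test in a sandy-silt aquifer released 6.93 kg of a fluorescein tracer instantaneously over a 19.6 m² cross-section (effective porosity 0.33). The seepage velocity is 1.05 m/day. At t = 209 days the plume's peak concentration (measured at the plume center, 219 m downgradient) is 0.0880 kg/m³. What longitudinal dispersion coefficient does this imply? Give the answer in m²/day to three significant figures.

At the plume center C_max = M/(n_e·A·√(4πDt)), so D = M²/(4πt·(n_e·A·C_max)²).
n_e·A·C_max = 0.33 × 19.6 × 0.0880 = 0.5692 kg/m.
D = 6.93²/(4π × 209 × 0.5692²) = 0.0564 m²/day.

0.0564 m²/day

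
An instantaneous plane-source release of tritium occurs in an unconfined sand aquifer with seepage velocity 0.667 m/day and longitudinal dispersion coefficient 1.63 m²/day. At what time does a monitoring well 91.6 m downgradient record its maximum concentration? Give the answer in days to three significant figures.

134 days

For the 1D instantaneous-source solution, setting ∂C/∂t = 0 at fixed x gives v²t² + 2Dt − x² = 0, so t = (√(D² + v²x²) − D)/v².
√(D² + v²x²) = √(1.63² + 0.667² × 91.6²) = 61.12; v² = 0.444889.
t = (61.12 − 1.63)/0.444889 = 134 days (vs. the pure-advection estimate x/v = 137 d).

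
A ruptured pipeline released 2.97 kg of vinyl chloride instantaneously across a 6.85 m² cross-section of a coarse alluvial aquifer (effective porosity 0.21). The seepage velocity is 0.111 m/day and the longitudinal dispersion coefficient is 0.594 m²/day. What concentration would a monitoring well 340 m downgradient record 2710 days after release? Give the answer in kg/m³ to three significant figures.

For an instantaneous plane source, C(x,t) = M/(n_e·A·√(4πDt)) · exp(−(x−vt)²/(4Dt)), with n_e·A the pore (flow) area.
Plume center vt = 0.111 × 2710 = 300.81 m, so the well at 340 m is 39.19 m downgradient of the peak.
√(4πDt) = 142.2 m, giving peak height M/(n_e·A·√(4πDt)) = 2.97/(0.21 × 6.85 × 142.2) = 0.01452 kg/m³.
(x−vt)²/(4Dt) = (39.19)²/(4 × 0.594 × 2710) = 0.2385; exp(−0.2385) = 0.7878.
C = 0.01452 × 0.7878 = 0.0114 kg/m³.

0.0114 kg/m³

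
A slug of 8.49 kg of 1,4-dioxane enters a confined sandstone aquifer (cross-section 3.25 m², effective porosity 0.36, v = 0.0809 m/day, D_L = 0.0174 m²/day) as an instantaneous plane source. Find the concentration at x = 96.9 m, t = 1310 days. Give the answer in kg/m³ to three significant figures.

For an instantaneous plane source, C(x,t) = M/(n_e·A·√(4πDt)) · exp(−(x−vt)²/(4Dt)), with n_e·A the pore (flow) area.
Plume center vt = 0.0809 × 1310 = 105.979 m, so the well at 96.9 m is 9.079 m upgradient of the peak.
√(4πDt) = 16.92 m, giving peak height M/(n_e·A·√(4πDt)) = 8.49/(0.36 × 3.25 × 16.92) = 0.4289 kg/m³.
(x−vt)²/(4Dt) = (-9.079)²/(4 × 0.0174 × 1310) = 0.9041; exp(−0.9041) = 0.4049.
C = 0.4289 × 0.4049 = 0.174 kg/m³.

0.174 kg/m³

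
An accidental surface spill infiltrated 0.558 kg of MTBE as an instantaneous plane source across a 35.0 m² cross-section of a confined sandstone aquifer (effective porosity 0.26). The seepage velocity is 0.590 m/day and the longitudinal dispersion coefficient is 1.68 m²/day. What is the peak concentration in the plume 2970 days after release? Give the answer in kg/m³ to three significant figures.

0.000245 kg/m³

The peak of an instantaneous 1D plume sits at x = vt; there the Gaussian factor is 1 and C_max = M/(n_e·A·√(4πDt)), where n_e·A is the pore area the mass is dissolved in.
√(4πDt) = √(4π × 1.68 × 2970) = 250.4 m, so C_max = 0.558/(0.26 × 35.0 × 250.4) = 0.000245 kg/m³.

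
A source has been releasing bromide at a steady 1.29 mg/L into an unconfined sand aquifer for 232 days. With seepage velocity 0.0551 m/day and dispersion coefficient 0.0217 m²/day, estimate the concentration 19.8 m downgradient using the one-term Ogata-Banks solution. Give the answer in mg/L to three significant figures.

0.0174 mg/L

For a continuous step input, C/C₀ ≈ ½·erfc((x−vt)/(2√(Dt))).
vt = 0.0551 × 232 = 12.7832 m and 2√(Dt) = 2√(0.0217 × 232) = 4.487 m.
Argument (x−vt)/(2√(Dt)) = (19.8 − 12.7832)/4.487 = 1.564; ½·erfc(1.564) = 0.01349.
C = 1.29 × 0.01349 = 0.0174 mg/L.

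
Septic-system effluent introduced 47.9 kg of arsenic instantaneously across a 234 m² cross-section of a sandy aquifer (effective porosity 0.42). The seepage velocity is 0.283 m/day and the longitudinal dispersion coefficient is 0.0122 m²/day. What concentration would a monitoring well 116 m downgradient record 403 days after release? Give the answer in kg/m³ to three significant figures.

For an instantaneous plane source, C(x,t) = M/(n_e·A·√(4πDt)) · exp(−(x−vt)²/(4Dt)), with n_e·A the pore (flow) area.
Plume center vt = 0.283 × 403 = 114.049 m, so the well at 116 m is 1.951 m downgradient of the peak.
√(4πDt) = 7.860 m, giving peak height M/(n_e·A·√(4πDt)) = 47.9/(0.42 × 234 × 7.860) = 0.06201 kg/m³.
(x−vt)²/(4Dt) = (1.951)²/(4 × 0.0122 × 403) = 0.1935; exp(−0.1935) = 0.8241.
C = 0.06201 × 0.8241 = 0.0511 kg/m³.

0.0511 kg/m³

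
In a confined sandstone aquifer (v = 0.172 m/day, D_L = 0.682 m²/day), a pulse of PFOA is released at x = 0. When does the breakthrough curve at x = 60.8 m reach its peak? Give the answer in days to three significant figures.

For the 1D instantaneous-source solution, setting ∂C/∂t = 0 at fixed x gives v²t² + 2Dt − x² = 0, so t = (√(D² + v²x²) − D)/v².
√(D² + v²x²) = √(0.682² + 0.172² × 60.8²) = 10.48; v² = 0.029584.
t = (10.48 − 0.682)/0.029584 = 331 days (vs. the pure-advection estimate x/v = 353 d).

331 days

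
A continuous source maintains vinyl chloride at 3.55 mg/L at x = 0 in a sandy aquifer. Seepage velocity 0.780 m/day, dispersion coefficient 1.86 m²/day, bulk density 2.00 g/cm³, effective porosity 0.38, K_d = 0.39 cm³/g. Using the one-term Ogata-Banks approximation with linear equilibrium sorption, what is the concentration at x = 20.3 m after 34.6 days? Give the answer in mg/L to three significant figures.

Retardation factor R = 1 + ρ_b·K_d/n = 1 + 2.00 × 0.39/0.38 = 3.053.
Sorption retards both mechanisms: v_R = v/R = 0.2555 m/day, D_R = D/R = 0.6092 m²/day.
v_R·t = 0.2555 × 34.6 = 8.8403 m; 2√(D_R t) = 9.182 m; argument = (20.3 − 8.8403)/9.182 = 1.248.
C = C₀ × ½·erfc(1.248) = 3.55 × 0.03879 = 0.138 mg/L.

0.138 mg/L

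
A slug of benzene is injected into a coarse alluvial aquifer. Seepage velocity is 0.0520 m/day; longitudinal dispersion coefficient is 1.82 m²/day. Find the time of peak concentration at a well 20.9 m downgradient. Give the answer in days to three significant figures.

111 days

For the 1D instantaneous-source solution, setting ∂C/∂t = 0 at fixed x gives v²t² + 2Dt − x² = 0, so t = (√(D² + v²x²) − D)/v².
√(D² + v²x²) = √(1.82² + 0.0520² × 20.9²) = 2.120; v² = 0.002704.
t = (2.120 − 1.82)/0.002704 = 111 days (vs. the pure-advection estimate x/v = 402 d).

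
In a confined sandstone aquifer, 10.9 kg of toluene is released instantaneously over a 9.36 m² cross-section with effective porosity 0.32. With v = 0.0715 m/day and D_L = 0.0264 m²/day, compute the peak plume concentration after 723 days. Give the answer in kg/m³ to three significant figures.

0.235 kg/m³

The peak of an instantaneous 1D plume sits at x = vt; there the Gaussian factor is 1 and C_max = M/(n_e·A·√(4πDt)), where n_e·A is the pore area the mass is dissolved in.
√(4πDt) = √(4π × 0.0264 × 723) = 15.49 m, so C_max = 10.9/(0.32 × 9.36 × 15.49) = 0.235 kg/m³.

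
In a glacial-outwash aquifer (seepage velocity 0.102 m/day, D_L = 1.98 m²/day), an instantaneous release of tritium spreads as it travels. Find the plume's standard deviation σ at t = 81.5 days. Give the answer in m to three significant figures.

18.0 m

Dispersive spreading gives a Gaussian with σ² = 2Dt; advection only shifts the center.
σ = √(2 × 1.98 × 81.5) = 18.0 m.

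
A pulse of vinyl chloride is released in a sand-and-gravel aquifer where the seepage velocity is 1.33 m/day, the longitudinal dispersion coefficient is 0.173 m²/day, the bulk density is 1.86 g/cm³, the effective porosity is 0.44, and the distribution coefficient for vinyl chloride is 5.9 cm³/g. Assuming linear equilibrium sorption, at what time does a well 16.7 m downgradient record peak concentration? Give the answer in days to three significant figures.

Retardation factor R = 1 + ρ_b·K_d/n = 1 + 1.86 × 5.9/0.44 = 25.94.
Sorption retards both mechanisms: v_R = v/R = 0.05127 m/day, D_R = D/R = 0.006669 m²/day.
Peak time from v_R²t² + 2D_R t − x² = 0: t = (√(D_R² + v_R²x²) − D_R)/v_R².
√(D_R² + v_R²x²) = √(0.006669² + 0.05127² × 16.7²) = 0.8562; v_R² = 0.002629.
t = (0.8562 − 0.006669)/0.002629 = 323 days.

323 days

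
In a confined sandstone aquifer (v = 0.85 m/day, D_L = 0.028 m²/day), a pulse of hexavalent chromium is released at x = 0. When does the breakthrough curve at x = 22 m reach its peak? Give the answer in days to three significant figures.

For the 1D instantaneous-source solution, setting ∂C/∂t = 0 at fixed x gives v²t² + 2Dt − x² = 0, so t = (√(D² + v²x²) − D)/v².
√(D² + v²x²) = √(0.028² + 0.85² × 22²) = 18.70; v² = 0.7225.
t = (18.70 − 0.028)/0.7225 = 25.8 days (vs. the pure-advection estimate x/v = 25.9 d).

25.8 days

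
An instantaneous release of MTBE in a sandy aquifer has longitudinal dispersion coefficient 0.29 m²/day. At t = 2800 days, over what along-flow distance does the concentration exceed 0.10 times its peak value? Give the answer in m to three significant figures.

The plume is Gaussian with σ = √(2Dt) = √(2 × 0.29 × 2800) = 40.30 m.
C/C_peak = exp(−Δx²/(2σ²)) = 0.10 ⇒ Δx = σ·√(−2 ln 0.10) = 40.30 × 2.146 = 86.48 m.
Width = 2Δx = 173 m.

173 m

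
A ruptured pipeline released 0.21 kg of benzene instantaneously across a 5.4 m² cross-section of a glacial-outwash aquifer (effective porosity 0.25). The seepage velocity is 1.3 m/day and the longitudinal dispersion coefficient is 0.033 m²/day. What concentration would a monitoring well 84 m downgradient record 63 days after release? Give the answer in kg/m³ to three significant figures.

For an instantaneous plane source, C(x,t) = M/(n_e·A·√(4πDt)) · exp(−(x−vt)²/(4Dt)), with n_e·A the pore (flow) area.
Plume center vt = 1.3 × 63 = 81.9 m, so the well at 84 m is 2.1 m downgradient of the peak.
√(4πDt) = 5.111 m, giving peak height M/(n_e·A·√(4πDt)) = 0.21/(0.25 × 5.4 × 5.111) = 0.03044 kg/m³.
(x−vt)²/(4Dt) = (2.1)²/(4 × 0.033 × 63) = 0.5303; exp(−0.5303) = 0.5884.
C = 0.03044 × 0.5884 = 0.0179 kg/m³.

0.0179 kg/m³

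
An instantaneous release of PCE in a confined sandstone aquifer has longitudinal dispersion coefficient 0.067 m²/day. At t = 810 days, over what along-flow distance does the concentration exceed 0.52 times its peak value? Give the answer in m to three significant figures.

The plume is Gaussian with σ = √(2Dt) = √(2 × 0.067 × 810) = 10.42 m.
C/C_peak = exp(−Δx²/(2σ²)) = 0.52 ⇒ Δx = σ·√(−2 ln 0.52) = 10.42 × 1.144 = 11.92 m.
Width = 2Δx = 23.8 m.

23.8 m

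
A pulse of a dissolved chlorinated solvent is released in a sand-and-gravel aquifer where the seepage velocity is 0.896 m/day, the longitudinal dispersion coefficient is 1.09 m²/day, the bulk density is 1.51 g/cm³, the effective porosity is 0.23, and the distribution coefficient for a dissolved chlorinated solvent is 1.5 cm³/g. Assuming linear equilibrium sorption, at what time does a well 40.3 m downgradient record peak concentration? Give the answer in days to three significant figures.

Retardation factor R = 1 + ρ_b·K_d/n = 1 + 1.51 × 1.5/0.23 = 10.85.
Sorption retards both mechanisms: v_R = v/R = 0.08258 m/day, D_R = D/R = 0.1005 m²/day.
Peak time from v_R²t² + 2D_R t − x² = 0: t = (√(D_R² + v_R²x²) − D_R)/v_R².
√(D_R² + v_R²x²) = √(0.1005² + 0.08258² × 40.3²) = 3.329; v_R² = 0.006819.
t = (3.329 − 0.1005)/0.006819 = 473 days.

473 days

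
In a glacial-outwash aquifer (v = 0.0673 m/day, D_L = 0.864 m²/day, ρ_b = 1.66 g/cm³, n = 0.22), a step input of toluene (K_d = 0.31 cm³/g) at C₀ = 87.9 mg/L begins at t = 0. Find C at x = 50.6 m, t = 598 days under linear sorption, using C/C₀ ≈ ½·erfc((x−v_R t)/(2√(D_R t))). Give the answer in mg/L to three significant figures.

Retardation factor R = 1 + ρ_b·K_d/n = 1 + 1.66 × 0.31/0.22 = 3.339.
Sorption retards both mechanisms: v_R = v/R = 0.02016 m/day, D_R = D/R = 0.2588 m²/day.
v_R·t = 0.02016 × 598 = 12.05568 m; 2√(D_R t) = 24.88 m; argument = (50.6 − 12.05568)/24.88 = 1.549.
C = C₀ × ½·erfc(1.549) = 87.9 × 0.01424 = 1.25 mg/L.

1.25 mg/L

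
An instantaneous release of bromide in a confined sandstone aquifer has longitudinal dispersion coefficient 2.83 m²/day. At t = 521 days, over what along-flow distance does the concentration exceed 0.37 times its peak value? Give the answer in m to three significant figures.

The plume is Gaussian with σ = √(2Dt) = √(2 × 2.83 × 521) = 54.30 m.
C/C_peak = exp(−Δx²/(2σ²)) = 0.37 ⇒ Δx = σ·√(−2 ln 0.37) = 54.30 × 1.410 = 76.56 m.
Width = 2Δx = 153 m.

153 m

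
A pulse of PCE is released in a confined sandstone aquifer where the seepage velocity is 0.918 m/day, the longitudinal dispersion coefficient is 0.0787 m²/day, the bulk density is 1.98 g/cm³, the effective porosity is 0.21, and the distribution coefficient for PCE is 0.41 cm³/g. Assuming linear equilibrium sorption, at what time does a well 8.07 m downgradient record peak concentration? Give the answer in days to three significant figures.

42.3 days

Retardation factor R = 1 + ρ_b·K_d/n = 1 + 1.98 × 0.41/0.21 = 4.866.
Sorption retards both mechanisms: v_R = v/R = 0.1887 m/day, D_R = D/R = 0.01617 m²/day.
Peak time from v_R²t² + 2D_R t − x² = 0: t = (√(D_R² + v_R²x²) − D_R)/v_R².
√(D_R² + v_R²x²) = √(0.01617² + 0.1887² × 8.07²) = 1.523; v_R² = 0.03561.
t = (1.523 − 0.01617)/0.03561 = 42.3 days.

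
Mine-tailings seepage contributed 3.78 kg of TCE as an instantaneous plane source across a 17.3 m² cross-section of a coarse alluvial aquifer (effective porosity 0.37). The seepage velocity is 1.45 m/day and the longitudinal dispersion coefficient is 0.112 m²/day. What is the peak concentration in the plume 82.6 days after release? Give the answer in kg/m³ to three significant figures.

0.0548 kg/m³

The peak of an instantaneous 1D plume sits at x = vt; there the Gaussian factor is 1 and C_max = M/(n_e·A·√(4πDt)), where n_e·A is the pore area the mass is dissolved in.
√(4πDt) = √(4π × 0.112 × 82.6) = 10.78 m, so C_max = 3.78/(0.37 × 17.3 × 10.78) = 0.0548 kg/m³.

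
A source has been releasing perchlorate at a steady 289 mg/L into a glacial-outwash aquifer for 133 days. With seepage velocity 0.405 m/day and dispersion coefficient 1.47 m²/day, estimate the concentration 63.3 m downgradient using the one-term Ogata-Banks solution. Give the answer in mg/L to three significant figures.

91.5 mg/L

For a continuous step input, C/C₀ ≈ ½·erfc((x−vt)/(2√(Dt))).
vt = 0.405 × 133 = 53.865 m and 2√(Dt) = 2√(1.47 × 133) = 27.96 m.
Argument (x−vt)/(2√(Dt)) = (63.3 − 53.865)/27.96 = 0.3374; ½·erfc(0.3374) = 0.3166.
C = 289 × 0.3166 = 91.5 mg/L.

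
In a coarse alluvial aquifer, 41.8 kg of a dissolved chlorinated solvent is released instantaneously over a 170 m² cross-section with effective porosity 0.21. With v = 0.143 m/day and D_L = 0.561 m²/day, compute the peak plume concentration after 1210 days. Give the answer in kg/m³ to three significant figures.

0.0127 kg/m³

The peak of an instantaneous 1D plume sits at x = vt; there the Gaussian factor is 1 and C_max = M/(n_e·A·√(4πDt)), where n_e·A is the pore area the mass is dissolved in.
√(4πDt) = √(4π × 0.561 × 1210) = 92.36 m, so C_max = 41.8/(0.21 × 170 × 92.36) = 0.0127 kg/m³.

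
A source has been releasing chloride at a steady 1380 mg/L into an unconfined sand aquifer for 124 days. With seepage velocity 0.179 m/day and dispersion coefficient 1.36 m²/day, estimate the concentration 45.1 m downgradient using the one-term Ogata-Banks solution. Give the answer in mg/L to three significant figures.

For a continuous step input, C/C₀ ≈ ½·erfc((x−vt)/(2√(Dt))).
vt = 0.179 × 124 = 22.196 m and 2√(Dt) = 2√(1.36 × 124) = 25.97 m.
Argument (x−vt)/(2√(Dt)) = (45.1 − 22.196)/25.97 = 0.8819; ½·erfc(0.8819) = 0.1062.
C = 1380 × 0.1062 = 147 mg/L.

147 mg/L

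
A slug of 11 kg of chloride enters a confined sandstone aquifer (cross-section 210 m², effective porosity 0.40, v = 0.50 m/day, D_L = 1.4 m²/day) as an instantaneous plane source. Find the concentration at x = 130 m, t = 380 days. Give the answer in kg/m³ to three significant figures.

0.000295 kg/m³

For an instantaneous plane source, C(x,t) = M/(n_e·A·√(4πDt)) · exp(−(x−vt)²/(4Dt)), with n_e·A the pore (flow) area.
Plume center vt = 0.50 × 380 = 190 m, so the well at 130 m is 60 m upgradient of the peak.
√(4πDt) = 81.76 m, giving peak height M/(n_e·A·√(4πDt)) = 11/(0.40 × 210 × 81.76) = 0.001602 kg/m³.
(x−vt)²/(4Dt) = (-60)²/(4 × 1.4 × 380) = 1.692; exp(−1.692) = 0.1842.
C = 0.001602 × 0.1842 = 0.000295 kg/m³.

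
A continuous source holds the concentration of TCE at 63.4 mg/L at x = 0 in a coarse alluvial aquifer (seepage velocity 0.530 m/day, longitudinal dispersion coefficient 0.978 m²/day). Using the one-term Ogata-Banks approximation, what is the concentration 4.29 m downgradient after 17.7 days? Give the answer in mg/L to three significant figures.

For a continuous step input, C/C₀ ≈ ½·erfc((x−vt)/(2√(Dt))).
vt = 0.530 × 17.7 = 9.381 m and 2√(Dt) = 2√(0.978 × 17.7) = 8.321 m.
Argument (x−vt)/(2√(Dt)) = (4.29 − 9.381)/8.321 = -0.6118; ½·erfc(-0.6118) = 0.8065.
C = 63.4 × 0.8065 = 51.1 mg/L.

51.1 mg/L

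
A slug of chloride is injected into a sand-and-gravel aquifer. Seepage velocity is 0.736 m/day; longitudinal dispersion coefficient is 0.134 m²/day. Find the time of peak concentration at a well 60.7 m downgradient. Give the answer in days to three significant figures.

82.2 days

For the 1D instantaneous-source solution, setting ∂C/∂t = 0 at fixed x gives v²t² + 2Dt − x² = 0, so t = (√(D² + v²x²) − D)/v².
√(D² + v²x²) = √(0.134² + 0.736² × 60.7²) = 44.68; v² = 0.541696.
t = (44.68 − 0.134)/0.541696 = 82.2 days (vs. the pure-advection estimate x/v = 82.5 d).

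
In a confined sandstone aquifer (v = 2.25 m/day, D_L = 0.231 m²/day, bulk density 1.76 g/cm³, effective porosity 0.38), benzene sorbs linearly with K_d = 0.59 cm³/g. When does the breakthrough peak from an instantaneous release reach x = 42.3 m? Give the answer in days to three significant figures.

70.0 days

Retardation factor R = 1 + ρ_b·K_d/n = 1 + 1.76 × 0.59/0.38 = 3.733.
Sorption retards both mechanisms: v_R = v/R = 0.6027 m/day, D_R = D/R = 0.06188 m²/day.
Peak time from v_R²t² + 2D_R t − x² = 0: t = (√(D_R² + v_R²x²) − D_R)/v_R².
√(D_R² + v_R²x²) = √(0.06188² + 0.6027² × 42.3²) = 25.49; v_R² = 0.3632.
t = (25.49 − 0.06188)/0.3632 = 70.0 days.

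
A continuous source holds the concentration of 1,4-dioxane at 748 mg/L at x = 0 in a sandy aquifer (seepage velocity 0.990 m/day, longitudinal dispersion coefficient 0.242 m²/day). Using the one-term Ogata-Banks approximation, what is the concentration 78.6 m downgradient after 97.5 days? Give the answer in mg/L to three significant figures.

745 mg/L

For a continuous step input, C/C₀ ≈ ½·erfc((x−vt)/(2√(Dt))).
vt = 0.990 × 97.5 = 96.525 m and 2√(Dt) = 2√(0.242 × 97.5) = 9.715 m.
Argument (x−vt)/(2√(Dt)) = (78.6 − 96.525)/9.715 = -1.845; ½·erfc(-1.845) = 0.9955.
C = 748 × 0.9955 = 745 mg/L.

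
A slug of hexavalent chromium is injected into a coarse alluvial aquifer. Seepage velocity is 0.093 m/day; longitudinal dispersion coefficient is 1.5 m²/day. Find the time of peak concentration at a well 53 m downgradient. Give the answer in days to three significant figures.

For the 1D instantaneous-source solution, setting ∂C/∂t = 0 at fixed x gives v²t² + 2Dt − x² = 0, so t = (√(D² + v²x²) − D)/v².
√(D² + v²x²) = √(1.5² + 0.093² × 53²) = 5.152; v² = 0.008649.
t = (5.152 − 1.5)/0.008649 = 422 days (vs. the pure-advection estimate x/v = 570 d).

422 days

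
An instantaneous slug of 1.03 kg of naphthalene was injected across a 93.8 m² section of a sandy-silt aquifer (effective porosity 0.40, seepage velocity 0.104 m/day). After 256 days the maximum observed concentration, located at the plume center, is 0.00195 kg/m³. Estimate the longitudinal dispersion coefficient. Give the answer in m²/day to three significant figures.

At the plume center C_max = M/(n_e·A·√(4πDt)), so D = M²/(4πt·(n_e·A·C_max)²).
n_e·A·C_max = 0.40 × 93.8 × 0.00195 = 0.07316 kg/m.
D = 1.03²/(4π × 256 × 0.07316²) = 0.0616 m²/day.

0.0616 m²/day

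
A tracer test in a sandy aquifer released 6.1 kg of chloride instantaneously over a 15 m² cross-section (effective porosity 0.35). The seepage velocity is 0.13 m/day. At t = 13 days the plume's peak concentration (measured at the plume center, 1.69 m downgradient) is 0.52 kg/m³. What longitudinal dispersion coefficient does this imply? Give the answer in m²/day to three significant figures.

0.0306 m²/day

At the plume center C_max = M/(n_e·A·√(4πDt)), so D = M²/(4πt·(n_e·A·C_max)²).
n_e·A·C_max = 0.35 × 15 × 0.52 = 2.730 kg/m.
D = 6.1²/(4π × 13 × 2.730²) = 0.0306 m²/day.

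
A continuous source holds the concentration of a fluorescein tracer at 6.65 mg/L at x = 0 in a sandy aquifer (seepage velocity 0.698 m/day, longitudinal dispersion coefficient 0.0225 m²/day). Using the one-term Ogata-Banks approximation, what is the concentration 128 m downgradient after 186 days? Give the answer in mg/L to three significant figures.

4.90 mg/L

For a continuous step input, C/C₀ ≈ ½·erfc((x−vt)/(2√(Dt))).
vt = 0.698 × 186 = 129.828 m and 2√(Dt) = 2√(0.0225 × 186) = 4.091 m.
Argument (x−vt)/(2√(Dt)) = (128 − 129.828)/4.091 = -0.4468; ½·erfc(-0.4468) = 0.7363.
C = 6.65 × 0.7363 = 4.90 mg/L.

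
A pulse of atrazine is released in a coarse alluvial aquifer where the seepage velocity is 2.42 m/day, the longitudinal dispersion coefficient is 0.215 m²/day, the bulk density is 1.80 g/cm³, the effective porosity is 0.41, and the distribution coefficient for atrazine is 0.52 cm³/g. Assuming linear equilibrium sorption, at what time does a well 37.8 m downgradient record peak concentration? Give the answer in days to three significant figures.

51.2 days

Retardation factor R = 1 + ρ_b·K_d/n = 1 + 1.80 × 0.52/0.41 = 3.283.
Sorption retards both mechanisms: v_R = v/R = 0.7371 m/day, D_R = D/R = 0.06549 m²/day.
Peak time from v_R²t² + 2D_R t − x² = 0: t = (√(D_R² + v_R²x²) − D_R)/v_R².
√(D_R² + v_R²x²) = √(0.06549² + 0.7371² × 37.8²) = 27.86; v_R² = 0.5433.
t = (27.86 − 0.06549)/0.5433 = 51.2 days.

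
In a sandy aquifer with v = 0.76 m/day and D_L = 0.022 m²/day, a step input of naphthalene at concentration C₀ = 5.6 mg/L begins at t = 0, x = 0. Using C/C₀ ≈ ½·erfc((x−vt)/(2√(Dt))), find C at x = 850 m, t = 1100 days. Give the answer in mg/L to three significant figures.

0.124 mg/L

For a continuous step input, C/C₀ ≈ ½·erfc((x−vt)/(2√(Dt))).
vt = 0.76 × 1100 = 836 m and 2√(Dt) = 2√(0.022 × 1100) = 9.839 m.
Argument (x−vt)/(2√(Dt)) = (850 − 836)/9.839 = 1.423; ½·erfc(1.423) = 0.02209.
C = 5.6 × 0.02209 = 0.124 mg/L.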